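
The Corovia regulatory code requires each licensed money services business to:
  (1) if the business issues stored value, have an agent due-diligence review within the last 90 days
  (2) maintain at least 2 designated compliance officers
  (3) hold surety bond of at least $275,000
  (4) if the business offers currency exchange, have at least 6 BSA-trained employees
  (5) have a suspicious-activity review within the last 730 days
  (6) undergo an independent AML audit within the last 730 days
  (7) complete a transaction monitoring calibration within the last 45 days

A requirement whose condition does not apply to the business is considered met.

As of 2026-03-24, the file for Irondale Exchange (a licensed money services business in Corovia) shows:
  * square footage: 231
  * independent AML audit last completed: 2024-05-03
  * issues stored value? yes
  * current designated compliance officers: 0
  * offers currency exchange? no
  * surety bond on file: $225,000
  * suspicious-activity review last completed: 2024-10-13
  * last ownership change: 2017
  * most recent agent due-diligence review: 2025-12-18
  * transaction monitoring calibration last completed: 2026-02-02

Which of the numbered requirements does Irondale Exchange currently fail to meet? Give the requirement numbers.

1, 2, 3, 7

1. condition 'issues stored value' holds; agent due-diligence review 96 days ago vs limit 90 → not met
2. designated compliance officers 0 < 2 → not met
3. surety bond $225,000 < $275,000 → not met
4. condition 'offers currency exchange' does not hold → requirement n/a → met
5. suspicious-activity review 527 days ago vs limit 730 → met
6. independent AML audit 690 days ago vs limit 730 → met
7. transaction monitoring calibration 50 days ago vs limit 45 → not met
Not met: 1, 2, 3, 7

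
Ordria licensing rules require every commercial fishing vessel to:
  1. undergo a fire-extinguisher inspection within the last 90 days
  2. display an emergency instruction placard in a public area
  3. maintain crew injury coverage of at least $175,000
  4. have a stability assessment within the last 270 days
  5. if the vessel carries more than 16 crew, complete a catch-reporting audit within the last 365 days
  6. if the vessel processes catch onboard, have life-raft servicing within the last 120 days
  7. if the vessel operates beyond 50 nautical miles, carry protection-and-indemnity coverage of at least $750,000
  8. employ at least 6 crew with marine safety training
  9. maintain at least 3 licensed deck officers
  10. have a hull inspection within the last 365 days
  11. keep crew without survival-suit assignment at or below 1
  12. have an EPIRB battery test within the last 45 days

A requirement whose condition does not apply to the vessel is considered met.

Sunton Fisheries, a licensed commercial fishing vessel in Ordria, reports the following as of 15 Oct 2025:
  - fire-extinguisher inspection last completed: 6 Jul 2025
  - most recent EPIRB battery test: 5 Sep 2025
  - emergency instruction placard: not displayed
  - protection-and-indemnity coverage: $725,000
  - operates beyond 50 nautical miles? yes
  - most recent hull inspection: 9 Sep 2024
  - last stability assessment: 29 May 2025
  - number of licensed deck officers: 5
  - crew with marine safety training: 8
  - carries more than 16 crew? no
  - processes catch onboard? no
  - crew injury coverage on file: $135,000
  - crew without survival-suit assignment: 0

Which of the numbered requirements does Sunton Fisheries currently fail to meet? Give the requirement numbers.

1, 2, 3, 7, 10

1. fire-extinguisher inspection 101 days ago vs limit 90 → not met
2. emergency instruction placard absent → not met
3. crew injury coverage $135,000 < $175,000 → not met
4. stability assessment 139 days ago vs limit 270 → met
5. condition 'carries more than 16 crew' does not hold → requirement n/a → met
6. condition 'processes catch onboard' does not hold → requirement n/a → met
7. condition 'operates beyond 50 nautical miles' holds; protection-and-indemnity coverage $725,000 < $750,000 → not met
8. crew with marine safety training 8 ≥ 6 → met
9. licensed deck officers 5 ≥ 3 → met
10. hull inspection 401 days ago vs limit 365 → not met
11. crew without survival-suit assignment 0 ≤ 1 → met
12. EPIRB battery test 40 days ago vs limit 45 → met
Not met: 1, 2, 3, 7, 10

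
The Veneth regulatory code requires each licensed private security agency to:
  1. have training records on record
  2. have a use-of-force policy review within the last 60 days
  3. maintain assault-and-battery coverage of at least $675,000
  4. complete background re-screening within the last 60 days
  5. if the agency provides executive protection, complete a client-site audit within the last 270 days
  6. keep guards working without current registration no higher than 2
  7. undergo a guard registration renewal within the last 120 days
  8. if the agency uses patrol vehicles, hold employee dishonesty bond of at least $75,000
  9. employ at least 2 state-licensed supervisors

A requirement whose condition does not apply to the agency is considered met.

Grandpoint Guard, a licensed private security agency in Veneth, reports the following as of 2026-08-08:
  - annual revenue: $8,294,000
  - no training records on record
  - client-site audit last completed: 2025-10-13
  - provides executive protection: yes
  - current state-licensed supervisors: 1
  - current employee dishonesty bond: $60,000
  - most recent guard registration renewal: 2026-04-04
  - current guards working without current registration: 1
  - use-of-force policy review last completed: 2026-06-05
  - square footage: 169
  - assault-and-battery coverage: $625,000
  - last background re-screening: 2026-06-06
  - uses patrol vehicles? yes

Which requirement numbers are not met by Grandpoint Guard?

1, 2, 3, 4, 5, 7, 8, 9

1. training records absent → not met
2. use-of-force policy review 64 days ago vs limit 60 → not met
3. assault-and-battery coverage $625,000 < $675,000 → not met
4. background re-screening 63 days ago vs limit 60 → not met
5. condition 'provides executive protection' holds; client-site audit 299 days ago vs limit 270 → not met
6. guards working without current registration 1 ≤ 2 → met
7. guard registration renewal 126 days ago vs limit 120 → not met
8. condition 'uses patrol vehicles' holds; employee dishonesty bond $60,000 < $75,000 → not met
9. state-licensed supervisors 1 < 2 → not met
Not met: 1, 2, 3, 4, 5, 7, 8, 9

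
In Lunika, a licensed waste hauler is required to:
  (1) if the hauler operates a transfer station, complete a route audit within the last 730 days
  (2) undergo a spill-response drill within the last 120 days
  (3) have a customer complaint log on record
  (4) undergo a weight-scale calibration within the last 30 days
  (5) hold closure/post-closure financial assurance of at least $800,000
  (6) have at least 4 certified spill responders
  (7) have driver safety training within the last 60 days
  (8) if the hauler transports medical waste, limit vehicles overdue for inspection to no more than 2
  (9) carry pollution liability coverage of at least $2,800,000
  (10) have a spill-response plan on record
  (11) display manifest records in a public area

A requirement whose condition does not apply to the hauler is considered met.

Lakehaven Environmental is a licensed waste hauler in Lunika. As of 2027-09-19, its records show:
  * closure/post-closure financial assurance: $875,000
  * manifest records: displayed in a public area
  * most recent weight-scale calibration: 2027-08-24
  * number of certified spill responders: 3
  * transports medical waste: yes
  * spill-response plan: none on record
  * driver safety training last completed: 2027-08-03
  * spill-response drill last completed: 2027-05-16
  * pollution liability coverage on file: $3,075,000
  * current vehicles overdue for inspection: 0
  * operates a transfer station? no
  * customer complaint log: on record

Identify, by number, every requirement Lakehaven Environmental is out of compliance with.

1. condition 'operates a transfer station' does not hold → requirement n/a → met
2. spill-response drill 126 days ago vs limit 120 → not met
3. customer complaint log present → met
4. weight-scale calibration 26 days ago vs limit 30 → met
5. closure/post-closure financial assurance $875,000 ≥ $800,000 → met
6. certified spill responders 3 < 4 → not met
7. driver safety training 47 days ago vs limit 60 → met
8. condition 'transports medical waste' holds; vehicles overdue for inspection 0 ≤ 2 → met
9. pollution liability coverage $3,075,000 ≥ $2,800,000 → met
10. spill-response plan absent → not met
11. manifest records present → met
Not met: 2, 6, 10

2, 6, 10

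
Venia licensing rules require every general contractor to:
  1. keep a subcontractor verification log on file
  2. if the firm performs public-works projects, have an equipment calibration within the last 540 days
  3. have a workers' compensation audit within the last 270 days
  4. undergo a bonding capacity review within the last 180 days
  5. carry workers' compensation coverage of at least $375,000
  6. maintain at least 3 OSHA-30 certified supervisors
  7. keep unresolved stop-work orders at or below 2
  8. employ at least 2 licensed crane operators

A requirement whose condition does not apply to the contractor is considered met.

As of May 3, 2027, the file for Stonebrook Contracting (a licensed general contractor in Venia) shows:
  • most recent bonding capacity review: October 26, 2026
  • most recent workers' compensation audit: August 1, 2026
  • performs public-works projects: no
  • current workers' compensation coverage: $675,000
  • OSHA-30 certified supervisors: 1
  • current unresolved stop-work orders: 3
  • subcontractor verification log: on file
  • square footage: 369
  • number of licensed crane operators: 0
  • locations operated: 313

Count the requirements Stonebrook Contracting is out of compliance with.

1. subcontractor verification log present → met
2. condition 'performs public-works projects' does not hold → requirement n/a → met
3. workers' compensation audit 275 days ago vs limit 270 → not met
4. bonding capacity review 189 days ago vs limit 180 → not met
5. workers' compensation coverage $675,000 ≥ $375,000 → met
6. OSHA-30 certified supervisors 1 < 3 → not met
7. unresolved stop-work orders 3 > 2 → not met
8. licensed crane operators 0 < 2 → not met
Not met: 5 of 8

5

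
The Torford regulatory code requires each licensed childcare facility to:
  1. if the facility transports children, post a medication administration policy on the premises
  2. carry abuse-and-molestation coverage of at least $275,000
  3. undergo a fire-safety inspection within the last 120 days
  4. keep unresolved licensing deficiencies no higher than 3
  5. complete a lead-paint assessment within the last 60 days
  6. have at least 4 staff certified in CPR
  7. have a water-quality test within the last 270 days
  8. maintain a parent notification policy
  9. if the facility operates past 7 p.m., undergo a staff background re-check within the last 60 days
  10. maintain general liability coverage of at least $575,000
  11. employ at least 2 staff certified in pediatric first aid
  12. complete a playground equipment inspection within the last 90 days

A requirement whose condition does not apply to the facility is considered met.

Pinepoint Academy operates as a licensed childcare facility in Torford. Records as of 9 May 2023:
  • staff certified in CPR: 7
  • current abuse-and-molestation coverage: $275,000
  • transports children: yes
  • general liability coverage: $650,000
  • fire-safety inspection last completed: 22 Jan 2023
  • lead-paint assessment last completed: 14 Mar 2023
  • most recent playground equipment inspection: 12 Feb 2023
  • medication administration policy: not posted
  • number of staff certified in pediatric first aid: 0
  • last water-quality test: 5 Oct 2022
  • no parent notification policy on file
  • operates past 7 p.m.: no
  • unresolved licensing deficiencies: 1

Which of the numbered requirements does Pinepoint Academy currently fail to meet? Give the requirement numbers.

1, 8, 11

1. condition 'transports children' holds; medication administration policy absent → not met
2. abuse-and-molestation coverage $275,000 ≥ $275,000 → met
3. fire-safety inspection 107 days ago vs limit 120 → met
4. unresolved licensing deficiencies 1 ≤ 3 → met
5. lead-paint assessment 56 days ago vs limit 60 → met
6. staff certified in CPR 7 ≥ 4 → met
7. water-quality test 216 days ago vs limit 270 → met
8. parent notification policy absent → not met
9. condition 'operates past 7 p.m.' does not hold → requirement n/a → met
10. general liability coverage $650,000 ≥ $575,000 → met
11. staff certified in pediatric first aid 0 < 2 → not met
12. playground equipment inspection 86 days ago vs limit 90 → met
Not met: 1, 8, 11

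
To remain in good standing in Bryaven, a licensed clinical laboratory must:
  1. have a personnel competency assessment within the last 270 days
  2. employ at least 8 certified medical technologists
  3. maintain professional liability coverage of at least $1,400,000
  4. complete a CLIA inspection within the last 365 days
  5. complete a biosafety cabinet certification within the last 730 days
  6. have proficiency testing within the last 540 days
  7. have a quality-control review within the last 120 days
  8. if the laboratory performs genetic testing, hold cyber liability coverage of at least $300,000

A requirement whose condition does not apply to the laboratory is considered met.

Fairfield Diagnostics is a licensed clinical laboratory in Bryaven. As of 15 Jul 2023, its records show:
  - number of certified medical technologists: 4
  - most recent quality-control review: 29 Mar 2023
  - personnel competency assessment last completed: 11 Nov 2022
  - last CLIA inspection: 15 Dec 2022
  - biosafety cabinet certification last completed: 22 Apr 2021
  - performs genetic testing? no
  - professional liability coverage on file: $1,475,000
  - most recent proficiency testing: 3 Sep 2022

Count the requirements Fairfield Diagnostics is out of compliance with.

1. personnel competency assessment 246 days ago vs limit 270 → met
2. certified medical technologists 4 < 8 → not met
3. professional liability coverage $1,475,000 ≥ $1,400,000 → met
4. CLIA inspection 212 days ago vs limit 365 → met
5. biosafety cabinet certification 814 days ago vs limit 730 → not met
6. proficiency testing 315 days ago vs limit 540 → met
7. quality-control review 108 days ago vs limit 120 → met
8. condition 'performs genetic testing' does not hold → requirement n/a → met
Not met: 2 of 8

2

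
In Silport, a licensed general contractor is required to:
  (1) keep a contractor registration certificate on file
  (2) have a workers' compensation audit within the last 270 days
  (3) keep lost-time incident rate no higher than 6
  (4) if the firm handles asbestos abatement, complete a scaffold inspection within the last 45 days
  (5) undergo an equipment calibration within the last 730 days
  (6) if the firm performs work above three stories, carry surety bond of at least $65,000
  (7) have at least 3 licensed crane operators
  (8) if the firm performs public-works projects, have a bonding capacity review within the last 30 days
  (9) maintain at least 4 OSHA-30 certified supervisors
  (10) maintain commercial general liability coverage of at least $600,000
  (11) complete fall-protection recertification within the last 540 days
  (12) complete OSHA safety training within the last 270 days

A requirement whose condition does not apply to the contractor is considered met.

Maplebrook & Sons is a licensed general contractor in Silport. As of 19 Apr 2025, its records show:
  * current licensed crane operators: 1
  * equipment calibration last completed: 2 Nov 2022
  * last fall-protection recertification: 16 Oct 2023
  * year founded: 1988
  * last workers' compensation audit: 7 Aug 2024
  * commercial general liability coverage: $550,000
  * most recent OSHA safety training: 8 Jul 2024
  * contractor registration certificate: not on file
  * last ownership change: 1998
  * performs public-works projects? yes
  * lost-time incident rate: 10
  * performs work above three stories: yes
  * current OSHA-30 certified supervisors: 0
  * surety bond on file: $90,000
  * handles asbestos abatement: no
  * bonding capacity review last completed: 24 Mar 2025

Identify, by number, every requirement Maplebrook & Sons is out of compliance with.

1, 3, 5, 7, 9, 10, 11, 12

1. contractor registration certificate absent → not met
2. workers' compensation audit 255 days ago vs limit 270 → met
3. lost-time incident rate 10 > 6 → not met
4. condition 'handles asbestos abatement' does not hold → requirement n/a → met
5. equipment calibration 899 days ago vs limit 730 → not met
6. condition 'performs work above three stories' holds; surety bond $90,000 ≥ $65,000 → met
7. licensed crane operators 1 < 3 → not met
8. condition 'performs public-works projects' holds; bonding capacity review 26 days ago vs limit 30 → met
9. OSHA-30 certified supervisors 0 < 4 → not met
10. commercial general liability coverage $550,000 < $600,000 → not met
11. fall-protection recertification 551 days ago vs limit 540 → not met
12. OSHA safety training 285 days ago vs limit 270 → not met
Not met: 1, 3, 5, 7, 9, 10, 11, 12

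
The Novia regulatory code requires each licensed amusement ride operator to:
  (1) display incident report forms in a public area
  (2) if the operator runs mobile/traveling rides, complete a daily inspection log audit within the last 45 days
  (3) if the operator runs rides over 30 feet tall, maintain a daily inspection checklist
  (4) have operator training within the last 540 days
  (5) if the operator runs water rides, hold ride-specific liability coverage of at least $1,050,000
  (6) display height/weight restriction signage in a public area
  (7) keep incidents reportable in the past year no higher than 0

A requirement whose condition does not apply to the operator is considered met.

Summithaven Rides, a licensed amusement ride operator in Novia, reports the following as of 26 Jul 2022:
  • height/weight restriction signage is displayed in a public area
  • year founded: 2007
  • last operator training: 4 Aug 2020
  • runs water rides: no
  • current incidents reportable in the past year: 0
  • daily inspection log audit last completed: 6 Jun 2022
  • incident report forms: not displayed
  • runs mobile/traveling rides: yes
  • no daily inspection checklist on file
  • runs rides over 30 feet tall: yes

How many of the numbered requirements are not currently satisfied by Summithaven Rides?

1. incident report forms absent → not met
2. condition 'runs mobile/traveling rides' holds; daily inspection log audit 50 days ago vs limit 45 → not met
3. condition 'runs rides over 30 feet tall' holds; daily inspection checklist absent → not met
4. operator training 721 days ago vs limit 540 → not met
5. condition 'runs water rides' does not hold → requirement n/a → met
6. height/weight restriction signage present → met
7. incidents reportable in the past year 0 ≤ 0 → met
Not met: 4 of 7

4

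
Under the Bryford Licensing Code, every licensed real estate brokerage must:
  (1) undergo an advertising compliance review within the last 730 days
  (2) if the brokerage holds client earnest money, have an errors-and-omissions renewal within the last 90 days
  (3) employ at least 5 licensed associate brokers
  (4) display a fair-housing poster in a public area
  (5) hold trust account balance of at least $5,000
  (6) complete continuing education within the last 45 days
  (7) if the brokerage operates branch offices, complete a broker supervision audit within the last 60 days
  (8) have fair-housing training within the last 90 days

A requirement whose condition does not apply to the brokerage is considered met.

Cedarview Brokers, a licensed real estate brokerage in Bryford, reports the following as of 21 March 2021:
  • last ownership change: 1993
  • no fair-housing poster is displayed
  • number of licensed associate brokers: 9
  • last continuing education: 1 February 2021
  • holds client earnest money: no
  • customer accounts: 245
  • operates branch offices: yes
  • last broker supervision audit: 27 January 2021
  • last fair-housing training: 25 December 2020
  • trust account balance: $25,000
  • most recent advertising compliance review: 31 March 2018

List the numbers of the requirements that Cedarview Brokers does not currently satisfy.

1, 4, 6

1. advertising compliance review 1086 days ago vs limit 730 → not met
2. condition 'holds client earnest money' does not hold → requirement n/a → met
3. licensed associate brokers 9 ≥ 5 → met
4. fair-housing poster absent → not met
5. trust account balance $25,000 ≥ $5,000 → met
6. continuing education 48 days ago vs limit 45 → not met
7. condition 'operates branch offices' holds; broker supervision audit 53 days ago vs limit 60 → met
8. fair-housing training 86 days ago vs limit 90 → met
Not met: 1, 4, 6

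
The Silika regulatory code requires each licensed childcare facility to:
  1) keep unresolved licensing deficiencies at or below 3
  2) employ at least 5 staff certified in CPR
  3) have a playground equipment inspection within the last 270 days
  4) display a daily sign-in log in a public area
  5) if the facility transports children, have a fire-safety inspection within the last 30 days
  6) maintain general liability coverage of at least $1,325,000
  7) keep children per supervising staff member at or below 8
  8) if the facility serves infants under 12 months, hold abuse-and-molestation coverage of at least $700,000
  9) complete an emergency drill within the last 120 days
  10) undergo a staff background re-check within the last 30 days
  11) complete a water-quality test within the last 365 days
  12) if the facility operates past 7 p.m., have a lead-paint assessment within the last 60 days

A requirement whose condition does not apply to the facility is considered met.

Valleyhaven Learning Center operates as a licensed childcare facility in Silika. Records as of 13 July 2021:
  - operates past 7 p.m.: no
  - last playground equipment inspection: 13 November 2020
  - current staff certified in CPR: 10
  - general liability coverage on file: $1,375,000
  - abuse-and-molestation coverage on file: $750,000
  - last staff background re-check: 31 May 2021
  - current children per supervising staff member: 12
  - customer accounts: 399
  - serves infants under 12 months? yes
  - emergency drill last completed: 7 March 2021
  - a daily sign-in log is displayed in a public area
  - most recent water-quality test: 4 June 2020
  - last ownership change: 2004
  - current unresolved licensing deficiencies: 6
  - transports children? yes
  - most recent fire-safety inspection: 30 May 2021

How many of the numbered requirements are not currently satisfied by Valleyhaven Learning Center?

1. unresolved licensing deficiencies 6 > 3 → not met
2. staff certified in CPR 10 ≥ 5 → met
3. playground equipment inspection 242 days ago vs limit 270 → met
4. daily sign-in log present → met
5. condition 'transports children' holds; fire-safety inspection 44 days ago vs limit 30 → not met
6. general liability coverage $1,375,000 ≥ $1,325,000 → met
7. children per supervising staff member 12 > 8 → not met
8. condition 'serves infants under 12 months' holds; abuse-and-molestation coverage $750,000 ≥ $700,000 → met
9. emergency drill 128 days ago vs limit 120 → not met
10. staff background re-check 43 days ago vs limit 30 → not met
11. water-quality test 404 days ago vs limit 365 → not met
12. condition 'operates past 7 p.m.' does not hold → requirement n/a → met
Not met: 6 of 12

6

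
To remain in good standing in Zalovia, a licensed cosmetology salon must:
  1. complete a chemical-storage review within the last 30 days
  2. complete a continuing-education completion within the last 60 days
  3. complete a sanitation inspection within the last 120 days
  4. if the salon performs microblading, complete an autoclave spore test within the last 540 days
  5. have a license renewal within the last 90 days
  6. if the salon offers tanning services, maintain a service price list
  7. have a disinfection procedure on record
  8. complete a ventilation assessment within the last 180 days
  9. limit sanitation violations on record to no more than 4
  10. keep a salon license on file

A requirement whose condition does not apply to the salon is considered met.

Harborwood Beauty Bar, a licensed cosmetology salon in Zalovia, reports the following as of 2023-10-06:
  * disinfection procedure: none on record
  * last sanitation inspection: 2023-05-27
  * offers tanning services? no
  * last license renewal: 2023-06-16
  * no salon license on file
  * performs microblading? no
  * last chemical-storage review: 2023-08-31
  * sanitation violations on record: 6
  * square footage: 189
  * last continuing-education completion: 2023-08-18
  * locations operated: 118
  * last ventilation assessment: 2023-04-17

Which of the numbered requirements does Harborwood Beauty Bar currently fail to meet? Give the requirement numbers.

1. chemical-storage review 36 days ago vs limit 30 → not met
2. continuing-education completion 49 days ago vs limit 60 → met
3. sanitation inspection 132 days ago vs limit 120 → not met
4. condition 'performs microblading' does not hold → requirement n/a → met
5. license renewal 112 days ago vs limit 90 → not met
6. condition 'offers tanning services' does not hold → requirement n/a → met
7. disinfection procedure absent → not met
8. ventilation assessment 172 days ago vs limit 180 → met
9. sanitation violations on record 6 > 4 → not met
10. salon license absent → not met
Not met: 1, 3, 5, 7, 9, 10

1, 3, 5, 7, 9, 10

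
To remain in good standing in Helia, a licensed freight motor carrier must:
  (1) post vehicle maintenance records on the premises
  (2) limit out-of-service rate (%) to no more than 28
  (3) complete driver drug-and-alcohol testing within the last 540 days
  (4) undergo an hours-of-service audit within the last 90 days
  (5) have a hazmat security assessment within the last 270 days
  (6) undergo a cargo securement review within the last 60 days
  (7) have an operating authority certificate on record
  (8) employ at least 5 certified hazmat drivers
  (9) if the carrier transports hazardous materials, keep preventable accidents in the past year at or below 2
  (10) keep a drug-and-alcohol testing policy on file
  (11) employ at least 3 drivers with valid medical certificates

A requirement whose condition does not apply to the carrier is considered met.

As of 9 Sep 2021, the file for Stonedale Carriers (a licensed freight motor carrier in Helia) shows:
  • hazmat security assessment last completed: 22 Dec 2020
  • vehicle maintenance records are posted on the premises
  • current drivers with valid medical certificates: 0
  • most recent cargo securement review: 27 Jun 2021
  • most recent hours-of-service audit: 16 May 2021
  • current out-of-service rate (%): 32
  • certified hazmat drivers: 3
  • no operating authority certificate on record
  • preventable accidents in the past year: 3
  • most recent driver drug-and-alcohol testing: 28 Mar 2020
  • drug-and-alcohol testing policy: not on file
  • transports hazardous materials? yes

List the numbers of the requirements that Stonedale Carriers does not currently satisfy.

2, 4, 6, 7, 8, 9, 10, 11

1. vehicle maintenance records present → met
2. out-of-service rate (%) 32 > 28 → not met
3. driver drug-and-alcohol testing 530 days ago vs limit 540 → met
4. hours-of-service audit 116 days ago vs limit 90 → not met
5. hazmat security assessment 261 days ago vs limit 270 → met
6. cargo securement review 74 days ago vs limit 60 → not met
7. operating authority certificate absent → not met
8. certified hazmat drivers 3 < 5 → not met
9. condition 'transports hazardous materials' holds; preventable accidents in the past year 3 > 2 → not met
10. drug-and-alcohol testing policy absent → not met
11. drivers with valid medical certificates 0 < 3 → not met
Not met: 2, 4, 6, 7, 8, 9, 10, 11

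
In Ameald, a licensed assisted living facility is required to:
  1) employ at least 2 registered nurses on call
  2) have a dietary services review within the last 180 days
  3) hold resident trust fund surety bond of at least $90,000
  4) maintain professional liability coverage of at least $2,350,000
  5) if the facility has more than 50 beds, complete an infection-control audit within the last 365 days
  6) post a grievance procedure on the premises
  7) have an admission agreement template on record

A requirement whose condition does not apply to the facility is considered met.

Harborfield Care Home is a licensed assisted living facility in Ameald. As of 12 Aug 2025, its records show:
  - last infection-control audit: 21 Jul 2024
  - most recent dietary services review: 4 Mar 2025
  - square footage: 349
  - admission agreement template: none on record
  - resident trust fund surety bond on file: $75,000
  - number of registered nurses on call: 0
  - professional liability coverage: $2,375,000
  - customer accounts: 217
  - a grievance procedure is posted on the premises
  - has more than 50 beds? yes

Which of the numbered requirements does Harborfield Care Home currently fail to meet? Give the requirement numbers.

1. registered nurses on call 0 < 2 → not met
2. dietary services review 161 days ago vs limit 180 → met
3. resident trust fund surety bond $75,000 < $90,000 → not met
4. professional liability coverage $2,375,000 ≥ $2,350,000 → met
5. condition 'has more than 50 beds' holds; infection-control audit 387 days ago vs limit 365 → not met
6. grievance procedure present → met
7. admission agreement template absent → not met
Not met: 1, 3, 5, 7

1, 3, 5, 7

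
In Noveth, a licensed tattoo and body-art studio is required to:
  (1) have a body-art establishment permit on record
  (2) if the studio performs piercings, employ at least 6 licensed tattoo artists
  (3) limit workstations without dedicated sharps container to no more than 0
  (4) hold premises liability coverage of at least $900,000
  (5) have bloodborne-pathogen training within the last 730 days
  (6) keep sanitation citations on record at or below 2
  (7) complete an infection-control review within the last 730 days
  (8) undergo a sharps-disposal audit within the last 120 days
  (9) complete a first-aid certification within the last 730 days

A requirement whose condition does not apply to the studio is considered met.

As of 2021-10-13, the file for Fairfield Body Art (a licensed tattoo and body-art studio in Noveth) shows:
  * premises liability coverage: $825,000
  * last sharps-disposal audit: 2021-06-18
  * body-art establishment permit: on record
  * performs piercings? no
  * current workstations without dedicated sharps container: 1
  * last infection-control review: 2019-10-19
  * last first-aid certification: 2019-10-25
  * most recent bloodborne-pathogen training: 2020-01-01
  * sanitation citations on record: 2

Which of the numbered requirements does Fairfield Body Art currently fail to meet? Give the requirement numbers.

3, 4

1. body-art establishment permit present → met
2. condition 'performs piercings' does not hold → requirement n/a → met
3. workstations without dedicated sharps container 1 > 0 → not met
4. premises liability coverage $825,000 < $900,000 → not met
5. bloodborne-pathogen training 651 days ago vs limit 730 → met
6. sanitation citations on record 2 ≤ 2 → met
7. infection-control review 725 days ago vs limit 730 → met
8. sharps-disposal audit 117 days ago vs limit 120 → met
9. first-aid certification 719 days ago vs limit 730 → met
Not met: 3, 4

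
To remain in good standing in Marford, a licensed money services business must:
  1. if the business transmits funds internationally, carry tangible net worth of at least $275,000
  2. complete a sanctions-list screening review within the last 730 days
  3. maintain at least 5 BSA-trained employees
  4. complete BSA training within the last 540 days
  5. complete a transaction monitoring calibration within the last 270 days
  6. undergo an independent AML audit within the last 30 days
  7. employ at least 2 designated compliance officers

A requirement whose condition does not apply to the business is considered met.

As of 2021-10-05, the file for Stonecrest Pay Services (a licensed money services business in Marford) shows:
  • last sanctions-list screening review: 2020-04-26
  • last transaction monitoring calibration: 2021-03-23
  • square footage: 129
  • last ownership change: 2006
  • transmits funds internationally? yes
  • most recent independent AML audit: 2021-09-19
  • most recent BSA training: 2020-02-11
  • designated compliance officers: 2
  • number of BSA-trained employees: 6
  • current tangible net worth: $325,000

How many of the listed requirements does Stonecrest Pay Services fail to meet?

1. condition 'transmits funds internationally' holds; tangible net worth $325,000 ≥ $275,000 → met
2. sanctions-list screening review 527 days ago vs limit 730 → met
3. BSA-trained employees 6 ≥ 5 → met
4. BSA training 602 days ago vs limit 540 → not met
5. transaction monitoring calibration 196 days ago vs limit 270 → met
6. independent AML audit 16 days ago vs limit 30 → met
7. designated compliance officers 2 ≥ 2 → met
Not met: 1 of 7

1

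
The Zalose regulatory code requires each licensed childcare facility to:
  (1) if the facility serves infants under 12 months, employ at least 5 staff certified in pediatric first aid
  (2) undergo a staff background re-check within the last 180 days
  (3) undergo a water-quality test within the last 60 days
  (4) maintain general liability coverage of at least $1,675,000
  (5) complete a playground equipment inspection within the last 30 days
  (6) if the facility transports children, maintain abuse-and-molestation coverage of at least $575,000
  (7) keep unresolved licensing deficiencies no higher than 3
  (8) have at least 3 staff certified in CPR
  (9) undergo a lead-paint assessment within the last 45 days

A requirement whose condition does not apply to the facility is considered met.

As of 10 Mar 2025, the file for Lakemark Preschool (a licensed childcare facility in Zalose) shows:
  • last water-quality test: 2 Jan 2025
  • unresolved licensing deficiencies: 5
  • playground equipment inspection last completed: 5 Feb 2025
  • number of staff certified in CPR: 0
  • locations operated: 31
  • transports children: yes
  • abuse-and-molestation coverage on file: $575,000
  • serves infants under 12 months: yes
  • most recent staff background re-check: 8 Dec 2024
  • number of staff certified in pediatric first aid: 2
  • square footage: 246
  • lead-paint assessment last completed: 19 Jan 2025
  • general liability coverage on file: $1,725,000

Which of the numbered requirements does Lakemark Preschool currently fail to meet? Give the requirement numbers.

1. condition 'serves infants under 12 months' holds; staff certified in pediatric first aid 2 < 5 → not met
2. staff background re-check 92 days ago vs limit 180 → met
3. water-quality test 67 days ago vs limit 60 → not met
4. general liability coverage $1,725,000 ≥ $1,675,000 → met
5. playground equipment inspection 33 days ago vs limit 30 → not met
6. condition 'transports children' holds; abuse-and-molestation coverage $575,000 ≥ $575,000 → met
7. unresolved licensing deficiencies 5 > 3 → not met
8. staff certified in CPR 0 < 3 → not met
9. lead-paint assessment 50 days ago vs limit 45 → not met
Not met: 1, 3, 5, 7, 8, 9

1, 3, 5, 7, 8, 9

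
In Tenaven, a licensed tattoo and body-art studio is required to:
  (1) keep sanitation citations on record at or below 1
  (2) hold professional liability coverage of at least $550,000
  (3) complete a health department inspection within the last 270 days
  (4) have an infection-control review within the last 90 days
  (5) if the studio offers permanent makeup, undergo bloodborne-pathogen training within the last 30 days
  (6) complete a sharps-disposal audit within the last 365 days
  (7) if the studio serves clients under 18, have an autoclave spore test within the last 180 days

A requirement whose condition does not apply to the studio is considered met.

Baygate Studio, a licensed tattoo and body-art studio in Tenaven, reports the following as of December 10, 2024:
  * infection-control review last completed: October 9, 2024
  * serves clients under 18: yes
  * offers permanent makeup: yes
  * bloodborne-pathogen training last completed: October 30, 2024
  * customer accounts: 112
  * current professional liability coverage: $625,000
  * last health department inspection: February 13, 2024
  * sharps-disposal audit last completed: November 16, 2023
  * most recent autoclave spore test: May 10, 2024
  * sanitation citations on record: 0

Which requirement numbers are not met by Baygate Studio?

1. sanitation citations on record 0 ≤ 1 → met
2. professional liability coverage $625,000 ≥ $550,000 → met
3. health department inspection 301 days ago vs limit 270 → not met
4. infection-control review 62 days ago vs limit 90 → met
5. condition 'offers permanent makeup' holds; bloodborne-pathogen training 41 days ago vs limit 30 → not met
6. sharps-disposal audit 390 days ago vs limit 365 → not met
7. condition 'serves clients under 18' holds; autoclave spore test 214 days ago vs limit 180 → not met
Not met: 3, 5, 6, 7

3, 5, 6, 7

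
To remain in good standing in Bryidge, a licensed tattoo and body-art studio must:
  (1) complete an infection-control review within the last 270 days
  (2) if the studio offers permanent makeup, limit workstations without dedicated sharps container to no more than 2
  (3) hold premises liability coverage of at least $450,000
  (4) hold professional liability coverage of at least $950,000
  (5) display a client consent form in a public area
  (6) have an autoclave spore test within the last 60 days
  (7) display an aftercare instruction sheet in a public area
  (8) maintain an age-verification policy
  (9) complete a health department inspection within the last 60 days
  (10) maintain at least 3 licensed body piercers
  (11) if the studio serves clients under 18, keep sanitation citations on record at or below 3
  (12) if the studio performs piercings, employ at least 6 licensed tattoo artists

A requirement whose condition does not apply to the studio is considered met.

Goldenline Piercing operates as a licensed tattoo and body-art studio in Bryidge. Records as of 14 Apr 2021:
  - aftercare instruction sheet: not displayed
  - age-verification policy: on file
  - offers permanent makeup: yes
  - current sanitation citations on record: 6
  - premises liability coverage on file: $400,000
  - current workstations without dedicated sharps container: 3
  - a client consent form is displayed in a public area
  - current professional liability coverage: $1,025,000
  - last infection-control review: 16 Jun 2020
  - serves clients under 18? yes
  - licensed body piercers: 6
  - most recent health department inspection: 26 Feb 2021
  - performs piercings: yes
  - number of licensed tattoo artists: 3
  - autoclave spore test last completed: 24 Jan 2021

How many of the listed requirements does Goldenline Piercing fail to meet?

7

1. infection-control review 302 days ago vs limit 270 → not met
2. condition 'offers permanent makeup' holds; workstations without dedicated sharps container 3 > 2 → not met
3. premises liability coverage $400,000 < $450,000 → not met
4. professional liability coverage $1,025,000 ≥ $950,000 → met
5. client consent form present → met
6. autoclave spore test 80 days ago vs limit 60 → not met
7. aftercare instruction sheet absent → not met
8. age-verification policy present → met
9. health department inspection 47 days ago vs limit 60 → met
10. licensed body piercers 6 ≥ 3 → met
11. condition 'serves clients under 18' holds; sanitation citations on record 6 > 3 → not met
12. condition 'performs piercings' holds; licensed tattoo artists 3 < 6 → not met
Not met: 7 of 12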